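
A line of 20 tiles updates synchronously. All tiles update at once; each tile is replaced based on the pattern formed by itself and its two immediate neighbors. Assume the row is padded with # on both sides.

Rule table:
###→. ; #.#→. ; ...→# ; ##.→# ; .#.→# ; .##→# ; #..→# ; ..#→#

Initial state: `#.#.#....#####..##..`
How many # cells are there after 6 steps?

8

#.#.######...#######
#.#.#....#####......
#.#.######...#######  (repeats step 1; period 2)
step 6: #.#.#....#####......
count of #: 8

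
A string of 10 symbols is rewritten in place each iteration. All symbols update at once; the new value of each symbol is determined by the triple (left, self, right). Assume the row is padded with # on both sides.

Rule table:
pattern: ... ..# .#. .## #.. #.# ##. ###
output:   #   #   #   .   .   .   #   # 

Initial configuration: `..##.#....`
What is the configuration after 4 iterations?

.#.#.#.#..

iteration 1: .#.#.#.###
iteration 2: .#.#.#..##
iteration 3: .#.#.#.#.#
iteration 4: .#.#.#.#..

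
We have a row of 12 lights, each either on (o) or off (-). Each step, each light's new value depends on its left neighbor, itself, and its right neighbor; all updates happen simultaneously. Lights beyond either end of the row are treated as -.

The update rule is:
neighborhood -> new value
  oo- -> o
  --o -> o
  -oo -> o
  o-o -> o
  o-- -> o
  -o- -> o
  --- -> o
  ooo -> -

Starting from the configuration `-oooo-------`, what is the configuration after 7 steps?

o---oooooooo

oo--oooooooo
ooooo------o
o---oooooooo
ooooo------o  (repeats step 2; period 2)
step 7: o---oooooooo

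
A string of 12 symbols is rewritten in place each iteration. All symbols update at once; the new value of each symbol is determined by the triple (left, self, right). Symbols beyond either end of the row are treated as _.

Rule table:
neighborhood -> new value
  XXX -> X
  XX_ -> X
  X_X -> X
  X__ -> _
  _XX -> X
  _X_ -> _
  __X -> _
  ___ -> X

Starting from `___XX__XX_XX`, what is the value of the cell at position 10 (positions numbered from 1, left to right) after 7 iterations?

X

iteration 1: XX_XX__XXXXX
iteration 2: XXXXX__XXXXX
iteration 3: XXXXX__XXXXX  (fixed point — unchanged through iteration 7)
position 10 holds X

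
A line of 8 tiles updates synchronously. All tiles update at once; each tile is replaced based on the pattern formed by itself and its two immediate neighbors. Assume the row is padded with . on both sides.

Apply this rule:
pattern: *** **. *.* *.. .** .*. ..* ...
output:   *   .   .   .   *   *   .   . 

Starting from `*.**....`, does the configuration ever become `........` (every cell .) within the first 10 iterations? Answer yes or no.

no

*.*.....
*.*.....  (fixed point — unchanged through iteration 10)
iteration 10 is *.*....., still not uniform .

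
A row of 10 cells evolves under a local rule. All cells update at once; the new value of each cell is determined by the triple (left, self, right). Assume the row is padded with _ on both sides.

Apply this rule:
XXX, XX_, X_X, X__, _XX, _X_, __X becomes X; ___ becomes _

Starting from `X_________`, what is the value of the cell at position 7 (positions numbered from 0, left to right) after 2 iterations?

XX________
XXX_______
position 7 holds _

_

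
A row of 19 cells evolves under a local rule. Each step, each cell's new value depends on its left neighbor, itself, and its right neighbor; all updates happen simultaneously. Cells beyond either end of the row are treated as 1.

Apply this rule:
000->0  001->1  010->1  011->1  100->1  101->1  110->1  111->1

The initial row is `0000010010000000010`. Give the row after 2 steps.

1000111111000000111
1101111111100001111

1101111111100001111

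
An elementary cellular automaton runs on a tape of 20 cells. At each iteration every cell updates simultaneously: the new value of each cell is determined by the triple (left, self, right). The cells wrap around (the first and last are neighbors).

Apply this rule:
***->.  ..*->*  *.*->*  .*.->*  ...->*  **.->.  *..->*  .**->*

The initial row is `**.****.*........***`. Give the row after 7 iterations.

..**...***********..
***.****..........**
...**...***********.
****.****..........*
....**...***********
*****.****..........
*....**...**********

*....**...**********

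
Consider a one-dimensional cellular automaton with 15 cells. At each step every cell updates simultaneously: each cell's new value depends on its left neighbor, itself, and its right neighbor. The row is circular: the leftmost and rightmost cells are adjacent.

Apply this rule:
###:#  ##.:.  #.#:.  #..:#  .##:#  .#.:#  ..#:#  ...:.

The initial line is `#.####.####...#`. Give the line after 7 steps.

step 1: ..###..###.#.##
step 2: ####.####..#.#.
step 3: ###..###.###.#.
step 4: ##.####..##..#.
step 5: #..###.###.###.
step 6: #####..##..##..
step 7: ####.###.###.##

####.###.###.##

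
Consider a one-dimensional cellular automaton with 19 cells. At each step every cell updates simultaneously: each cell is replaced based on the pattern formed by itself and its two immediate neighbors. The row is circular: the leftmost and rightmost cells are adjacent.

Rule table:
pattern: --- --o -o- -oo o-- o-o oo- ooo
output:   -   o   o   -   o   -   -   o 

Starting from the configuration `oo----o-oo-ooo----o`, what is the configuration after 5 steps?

ooo-oo--oo--ooooo-o

o-o--oo-----o-o--o-
o-ooo--o---oo-oooo-
o--o-oooo-o----oo--
oooo--oo--oo--o--oo
ooo-oo--oo--ooooo-o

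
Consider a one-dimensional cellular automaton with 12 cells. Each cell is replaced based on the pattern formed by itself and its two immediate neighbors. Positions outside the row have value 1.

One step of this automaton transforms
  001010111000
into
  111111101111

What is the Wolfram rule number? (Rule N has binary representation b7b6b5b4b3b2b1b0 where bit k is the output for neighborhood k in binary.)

127

position 7: 111 → 0  (bit 7 = 0)
position 8: 110 → 1  (bit 6 = 1)
position 3: 101 → 1  (bit 5 = 1)
position 0: 100 → 1  (bit 4 = 1)
position 6: 011 → 1  (bit 3 = 1)
position 2: 010 → 1  (bit 2 = 1)
position 1: 001 → 1  (bit 1 = 1)
position 10: 000 → 1  (bit 0 = 1)
bits b7..b0 = 01111111 = 127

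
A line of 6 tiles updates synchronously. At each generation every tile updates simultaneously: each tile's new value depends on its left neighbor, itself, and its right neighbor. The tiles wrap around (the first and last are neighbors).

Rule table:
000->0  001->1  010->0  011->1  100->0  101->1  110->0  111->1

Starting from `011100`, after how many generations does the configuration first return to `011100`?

111000
110001
100011
000111
001110
011100

6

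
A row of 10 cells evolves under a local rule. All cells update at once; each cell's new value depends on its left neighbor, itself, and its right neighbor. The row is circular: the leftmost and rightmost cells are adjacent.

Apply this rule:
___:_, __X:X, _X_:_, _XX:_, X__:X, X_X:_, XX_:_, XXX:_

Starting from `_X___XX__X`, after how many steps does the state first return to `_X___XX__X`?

2

step 1: __X_X__XX_
step 2: _X___XX__X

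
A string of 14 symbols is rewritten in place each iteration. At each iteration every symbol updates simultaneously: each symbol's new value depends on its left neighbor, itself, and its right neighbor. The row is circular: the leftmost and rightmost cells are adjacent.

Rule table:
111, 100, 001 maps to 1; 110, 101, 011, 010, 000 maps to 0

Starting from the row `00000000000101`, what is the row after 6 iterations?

01010001010101

10000000001000
01000000010101
00100000100000
01010001010000
10001010001000
01010001010101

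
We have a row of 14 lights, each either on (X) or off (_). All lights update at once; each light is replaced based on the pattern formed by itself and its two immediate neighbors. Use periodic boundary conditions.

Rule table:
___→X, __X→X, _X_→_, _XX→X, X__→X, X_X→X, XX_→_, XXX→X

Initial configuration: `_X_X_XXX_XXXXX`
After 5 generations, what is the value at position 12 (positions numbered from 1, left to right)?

_

X_X_XXX_XXXXX_
_X_XXX_XXXXX_X
X_XXX_XXXXX_X_
_XXX_XXXXX_X_X
XXX_XXXXX_X_X_
position 12 holds _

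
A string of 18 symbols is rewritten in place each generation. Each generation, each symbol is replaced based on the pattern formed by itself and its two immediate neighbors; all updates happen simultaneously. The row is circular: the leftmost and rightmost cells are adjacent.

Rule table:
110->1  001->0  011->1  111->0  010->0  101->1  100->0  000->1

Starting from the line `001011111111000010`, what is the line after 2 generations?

000110111100111010

100110000001011000
000110111100111010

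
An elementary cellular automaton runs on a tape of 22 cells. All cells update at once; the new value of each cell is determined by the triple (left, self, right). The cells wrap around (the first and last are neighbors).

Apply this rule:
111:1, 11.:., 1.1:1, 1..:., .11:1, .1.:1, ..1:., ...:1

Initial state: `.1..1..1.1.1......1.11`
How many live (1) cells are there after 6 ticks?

14

11..1..11111.1111.111.
1...1..1111.1111.111.1
..1.1..111.1111.111.11
..111..11.1111.111.11.
1.11...1.1111.111.11..
111..1.11111.111.11...
count of 1: 14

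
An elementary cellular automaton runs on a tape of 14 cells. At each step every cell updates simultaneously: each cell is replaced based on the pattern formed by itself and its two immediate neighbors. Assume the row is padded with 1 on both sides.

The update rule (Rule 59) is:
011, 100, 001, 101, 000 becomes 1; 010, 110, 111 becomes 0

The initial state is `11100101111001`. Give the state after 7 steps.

00011011000111
11110110111100
00001101100011
11111011011110
00000110110001
11111101101111
00000011011000

00000011011000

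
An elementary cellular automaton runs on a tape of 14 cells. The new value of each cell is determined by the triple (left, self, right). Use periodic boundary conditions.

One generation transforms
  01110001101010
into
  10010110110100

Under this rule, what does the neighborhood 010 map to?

0

At position 10 the neighborhood is 010; the next row has 0 there.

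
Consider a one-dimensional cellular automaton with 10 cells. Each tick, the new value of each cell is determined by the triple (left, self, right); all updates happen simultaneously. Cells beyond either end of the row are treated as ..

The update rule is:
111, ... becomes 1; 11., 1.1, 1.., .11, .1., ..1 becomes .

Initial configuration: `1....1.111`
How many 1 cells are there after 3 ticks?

4

..11....1.
1....11...
..11....11
count of 1: 4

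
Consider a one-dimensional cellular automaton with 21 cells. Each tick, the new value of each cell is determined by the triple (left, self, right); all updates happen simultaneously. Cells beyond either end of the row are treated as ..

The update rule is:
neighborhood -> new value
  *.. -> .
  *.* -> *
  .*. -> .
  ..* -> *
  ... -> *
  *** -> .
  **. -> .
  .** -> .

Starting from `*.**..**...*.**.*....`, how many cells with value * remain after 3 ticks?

.*...*...**.*..*..***
*..**..**..*..*..*...
..*...*...*..*..*..**
count of *: 7

7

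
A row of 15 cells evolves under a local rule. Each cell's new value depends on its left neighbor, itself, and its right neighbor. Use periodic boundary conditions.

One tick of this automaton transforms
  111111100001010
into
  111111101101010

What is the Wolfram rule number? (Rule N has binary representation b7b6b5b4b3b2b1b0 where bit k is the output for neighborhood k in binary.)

205

position 1: 111 → 1  (bit 7 = 1)
position 6: 110 → 1  (bit 6 = 1)
position 12: 101 → 0  (bit 5 = 0)
position 7: 100 → 0  (bit 4 = 0)
position 0: 011 → 1  (bit 3 = 1)
position 11: 010 → 1  (bit 2 = 1)
position 10: 001 → 0  (bit 1 = 0)
position 8: 000 → 1  (bit 0 = 1)
bits b7..b0 = 11001101 = 205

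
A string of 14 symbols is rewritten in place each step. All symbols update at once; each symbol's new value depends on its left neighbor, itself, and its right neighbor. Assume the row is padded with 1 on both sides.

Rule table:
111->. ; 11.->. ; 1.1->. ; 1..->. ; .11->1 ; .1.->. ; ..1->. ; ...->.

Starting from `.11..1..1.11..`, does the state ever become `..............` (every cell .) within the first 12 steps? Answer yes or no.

.1........1...
..............
all cells are . at step 2

yes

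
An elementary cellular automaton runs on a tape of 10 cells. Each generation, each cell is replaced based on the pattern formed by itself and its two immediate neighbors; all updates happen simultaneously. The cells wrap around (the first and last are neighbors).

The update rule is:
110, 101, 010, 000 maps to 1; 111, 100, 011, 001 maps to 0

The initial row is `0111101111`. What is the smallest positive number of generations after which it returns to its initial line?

1000110001
1010010100
1110011100
0010000100
1010110101
1111011110
0001100011
0100101001
1100111001
0100001000
0101101011
1110111101
0011000110
1001010010
1001110011
1000010000
1011010110
1101111011
0110001100
0010100101
0011100111
0000100001
0110101101
1011110111
1100011000
0101001010
0111001110
0001000010
1101011010
0111101111

30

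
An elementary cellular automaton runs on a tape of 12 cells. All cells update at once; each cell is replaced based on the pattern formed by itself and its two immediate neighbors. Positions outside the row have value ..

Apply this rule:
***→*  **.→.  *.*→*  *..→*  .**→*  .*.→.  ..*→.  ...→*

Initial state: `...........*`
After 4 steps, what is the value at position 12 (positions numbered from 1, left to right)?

*

**********..
*********.**
********.**.
*******.**.*
position 12 holds *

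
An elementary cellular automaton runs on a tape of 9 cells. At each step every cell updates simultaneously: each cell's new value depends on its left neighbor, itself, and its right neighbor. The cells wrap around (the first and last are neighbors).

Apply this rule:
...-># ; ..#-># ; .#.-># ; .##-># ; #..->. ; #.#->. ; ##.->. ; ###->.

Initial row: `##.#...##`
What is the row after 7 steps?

...#.###.
####.#...
#....#.##
..####.#.
###....#.
#...####.
#.###....

#.###....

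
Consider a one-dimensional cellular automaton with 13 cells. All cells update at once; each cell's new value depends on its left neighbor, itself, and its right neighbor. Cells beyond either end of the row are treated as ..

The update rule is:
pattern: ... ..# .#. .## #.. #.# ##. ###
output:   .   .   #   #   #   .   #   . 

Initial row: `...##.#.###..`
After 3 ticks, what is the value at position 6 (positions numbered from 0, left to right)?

#

...##.#.#.##.
...##.#.#.###
...##.#.#.#.#
position 6 holds #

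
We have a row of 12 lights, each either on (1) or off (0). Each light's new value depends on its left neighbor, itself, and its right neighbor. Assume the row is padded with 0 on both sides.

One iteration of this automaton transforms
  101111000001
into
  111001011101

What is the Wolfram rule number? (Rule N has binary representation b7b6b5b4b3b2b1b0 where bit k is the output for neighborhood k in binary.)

109

position 3: 111 → 0  (bit 7 = 0)
position 5: 110 → 1  (bit 6 = 1)
position 1: 101 → 1  (bit 5 = 1)
position 6: 100 → 0  (bit 4 = 0)
position 2: 011 → 1  (bit 3 = 1)
position 0: 010 → 1  (bit 2 = 1)
position 10: 001 → 0  (bit 1 = 0)
position 7: 000 → 1  (bit 0 = 1)
bits b7..b0 = 01101101 = 109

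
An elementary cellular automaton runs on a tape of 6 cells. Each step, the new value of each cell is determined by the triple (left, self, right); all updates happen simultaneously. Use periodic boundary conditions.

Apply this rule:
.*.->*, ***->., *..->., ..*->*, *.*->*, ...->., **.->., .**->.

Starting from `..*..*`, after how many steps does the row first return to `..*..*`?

6

.**.**
*..*..
*.**.*
.*..*.
**.**.
..*..*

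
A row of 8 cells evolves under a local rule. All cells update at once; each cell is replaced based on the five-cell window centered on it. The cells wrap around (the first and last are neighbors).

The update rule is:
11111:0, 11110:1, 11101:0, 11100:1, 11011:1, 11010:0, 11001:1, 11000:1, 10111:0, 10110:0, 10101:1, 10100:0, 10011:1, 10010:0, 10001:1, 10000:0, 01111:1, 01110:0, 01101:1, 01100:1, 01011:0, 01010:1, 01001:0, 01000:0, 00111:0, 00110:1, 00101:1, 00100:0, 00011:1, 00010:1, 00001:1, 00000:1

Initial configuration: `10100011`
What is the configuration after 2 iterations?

00001100
11111110

11111110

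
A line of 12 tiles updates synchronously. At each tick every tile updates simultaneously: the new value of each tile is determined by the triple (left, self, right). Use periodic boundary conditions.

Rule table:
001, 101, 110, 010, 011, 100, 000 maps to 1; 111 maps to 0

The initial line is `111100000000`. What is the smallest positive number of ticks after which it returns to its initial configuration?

100111111111
111100000000

2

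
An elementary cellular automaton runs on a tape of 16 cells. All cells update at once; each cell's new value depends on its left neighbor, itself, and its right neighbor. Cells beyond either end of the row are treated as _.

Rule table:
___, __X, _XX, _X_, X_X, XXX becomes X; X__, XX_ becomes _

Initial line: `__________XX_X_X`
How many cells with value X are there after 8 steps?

XXXXXXXXXXX_XXXX
XXXXXXXXXX_XXXX_
XXXXXXXXX_XXXX__
XXXXXXXX_XXXX__X
XXXXXXX_XXXX__XX
XXXXXX_XXXX__XX_
XXXXX_XXXX__XX__
XXXX_XXXX__XX__X
count of X: 11

11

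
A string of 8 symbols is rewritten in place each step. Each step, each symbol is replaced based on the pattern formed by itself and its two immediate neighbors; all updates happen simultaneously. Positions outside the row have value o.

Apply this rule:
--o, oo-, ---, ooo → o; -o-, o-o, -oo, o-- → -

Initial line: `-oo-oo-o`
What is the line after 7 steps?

--o--o--
-o--o--o
---o--o-
-oo--o--
--o-o--o
-o----o-
---ooo--

---ooo--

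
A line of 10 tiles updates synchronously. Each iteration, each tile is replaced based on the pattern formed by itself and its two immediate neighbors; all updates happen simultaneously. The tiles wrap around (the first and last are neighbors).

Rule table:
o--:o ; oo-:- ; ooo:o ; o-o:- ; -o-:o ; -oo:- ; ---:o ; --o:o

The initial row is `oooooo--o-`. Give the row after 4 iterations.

oooo-oo-oo

-oooo-ooo-
o-oo---o-o
----oooo--
oooo-oo-oo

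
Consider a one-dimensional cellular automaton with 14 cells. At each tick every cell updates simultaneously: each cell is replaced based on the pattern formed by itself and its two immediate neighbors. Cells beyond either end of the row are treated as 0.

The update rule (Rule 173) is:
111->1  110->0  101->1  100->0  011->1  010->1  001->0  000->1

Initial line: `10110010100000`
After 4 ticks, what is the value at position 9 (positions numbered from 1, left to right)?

1

11100011101111
11001011011110
10001110111100
10101101111001
position 9 holds 1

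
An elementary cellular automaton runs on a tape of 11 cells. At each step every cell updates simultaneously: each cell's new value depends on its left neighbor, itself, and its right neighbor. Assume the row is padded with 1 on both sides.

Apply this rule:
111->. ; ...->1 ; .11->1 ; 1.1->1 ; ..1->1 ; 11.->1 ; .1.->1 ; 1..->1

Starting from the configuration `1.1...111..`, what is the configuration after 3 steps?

1111111.111

step 1: 1111111.111
step 2: ......111..
step 3: 1111111.111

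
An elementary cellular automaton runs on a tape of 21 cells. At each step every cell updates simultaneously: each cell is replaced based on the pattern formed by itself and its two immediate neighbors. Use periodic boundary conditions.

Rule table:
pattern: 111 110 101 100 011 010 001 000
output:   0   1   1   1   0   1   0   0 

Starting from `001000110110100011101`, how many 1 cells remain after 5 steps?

8

101100011011110000111
110110001100011000000
011011000110001100000
001101100011000110000
000110110001100011000
count of 1: 8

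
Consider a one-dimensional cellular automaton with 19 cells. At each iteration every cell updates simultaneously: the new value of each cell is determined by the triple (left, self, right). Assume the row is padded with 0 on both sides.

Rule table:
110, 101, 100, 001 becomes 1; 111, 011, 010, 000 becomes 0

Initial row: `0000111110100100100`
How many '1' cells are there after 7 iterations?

11

0001000011011011010
0010100101101101101
0101011010110110110
1010101101011011011
0101010110101101101
1010101011010110110
0101010101101011011
count of 1: 11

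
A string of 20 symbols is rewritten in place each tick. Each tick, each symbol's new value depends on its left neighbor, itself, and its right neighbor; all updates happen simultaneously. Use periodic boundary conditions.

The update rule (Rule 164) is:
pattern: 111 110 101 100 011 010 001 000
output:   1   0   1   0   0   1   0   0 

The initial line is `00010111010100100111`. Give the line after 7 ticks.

tick 1: 00011010111100100010
tick 2: 00000111011000100010
tick 3: 00000010100000100010
tick 4: 00000011100000100010
tick 5: 00000001000000100010
tick 6: 00000001000000100010  (fixed point — unchanged through tick 7)

00000001000000100010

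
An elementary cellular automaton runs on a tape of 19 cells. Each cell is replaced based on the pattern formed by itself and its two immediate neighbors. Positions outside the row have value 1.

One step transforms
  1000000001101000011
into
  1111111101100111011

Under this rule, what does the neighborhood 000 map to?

At position 2 the neighborhood is 000; the next row has 1 there.

1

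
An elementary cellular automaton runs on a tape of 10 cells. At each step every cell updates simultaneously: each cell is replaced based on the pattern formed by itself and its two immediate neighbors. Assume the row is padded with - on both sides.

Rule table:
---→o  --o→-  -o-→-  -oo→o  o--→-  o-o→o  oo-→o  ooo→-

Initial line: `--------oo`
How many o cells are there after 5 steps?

step 1: ooooooo-oo
step 2: o-----oooo
step 3: --ooo-o--o
step 4: o-o-oo----
step 5: -o-ooo-ooo
count of o: 7

7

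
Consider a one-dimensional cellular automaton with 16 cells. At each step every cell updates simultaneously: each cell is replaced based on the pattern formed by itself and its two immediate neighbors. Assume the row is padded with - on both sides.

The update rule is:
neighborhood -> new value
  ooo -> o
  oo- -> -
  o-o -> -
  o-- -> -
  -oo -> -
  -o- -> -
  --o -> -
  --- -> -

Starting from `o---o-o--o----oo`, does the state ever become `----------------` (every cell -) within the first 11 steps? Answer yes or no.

yes

----------------
all cells are - at step 1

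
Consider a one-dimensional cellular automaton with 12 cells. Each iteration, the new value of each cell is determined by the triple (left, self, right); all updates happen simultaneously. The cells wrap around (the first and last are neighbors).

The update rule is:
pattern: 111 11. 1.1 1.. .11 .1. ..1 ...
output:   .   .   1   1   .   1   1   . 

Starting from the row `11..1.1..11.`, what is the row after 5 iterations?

1...1.1...1.

iteration 1: ..1111111..1
iteration 2: 11.......111
iteration 3: ..1.....1...
iteration 4: .111...111..
iteration 5: 1...1.1...1.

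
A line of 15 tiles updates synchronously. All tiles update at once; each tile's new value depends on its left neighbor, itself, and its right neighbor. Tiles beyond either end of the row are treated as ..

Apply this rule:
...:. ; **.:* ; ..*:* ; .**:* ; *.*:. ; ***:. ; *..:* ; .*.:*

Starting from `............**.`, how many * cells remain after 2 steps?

3

...........****
..........**..*
count of *: 3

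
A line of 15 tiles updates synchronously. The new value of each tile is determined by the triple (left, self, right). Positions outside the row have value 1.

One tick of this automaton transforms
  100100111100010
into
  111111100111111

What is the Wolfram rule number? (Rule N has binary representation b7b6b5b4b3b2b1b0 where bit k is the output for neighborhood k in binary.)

position 7: 111 → 0  (bit 7 = 0)
position 0: 110 → 1  (bit 6 = 1)
position 14: 101 → 1  (bit 5 = 1)
position 1: 100 → 1  (bit 4 = 1)
position 6: 011 → 1  (bit 3 = 1)
position 3: 010 → 1  (bit 2 = 1)
position 2: 001 → 1  (bit 1 = 1)
position 11: 000 → 1  (bit 0 = 1)
bits b7..b0 = 01111111 = 127

127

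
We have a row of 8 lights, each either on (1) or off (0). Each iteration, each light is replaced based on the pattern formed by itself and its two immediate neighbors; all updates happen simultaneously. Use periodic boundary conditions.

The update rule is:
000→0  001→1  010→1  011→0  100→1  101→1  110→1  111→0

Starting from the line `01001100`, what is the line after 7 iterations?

11110110
00011011
10101101
11110110  (repeats iteration 1; period 3)
iteration 7: 11110110

11110110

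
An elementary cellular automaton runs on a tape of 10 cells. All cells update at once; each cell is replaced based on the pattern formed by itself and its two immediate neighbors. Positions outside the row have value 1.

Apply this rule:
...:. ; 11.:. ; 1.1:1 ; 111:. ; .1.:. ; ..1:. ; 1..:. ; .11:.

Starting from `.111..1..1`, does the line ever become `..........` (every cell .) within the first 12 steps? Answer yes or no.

1.........
..........
all cells are . at step 2

yes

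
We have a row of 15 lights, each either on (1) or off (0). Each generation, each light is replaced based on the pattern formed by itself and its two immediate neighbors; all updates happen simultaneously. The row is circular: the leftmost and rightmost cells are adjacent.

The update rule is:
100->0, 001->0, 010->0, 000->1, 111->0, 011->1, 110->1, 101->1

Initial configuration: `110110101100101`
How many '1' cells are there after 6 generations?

011111011100011
110001110101011
010101011010110
001010111101110
100101100111010
000011100101101
count of 1: 7

7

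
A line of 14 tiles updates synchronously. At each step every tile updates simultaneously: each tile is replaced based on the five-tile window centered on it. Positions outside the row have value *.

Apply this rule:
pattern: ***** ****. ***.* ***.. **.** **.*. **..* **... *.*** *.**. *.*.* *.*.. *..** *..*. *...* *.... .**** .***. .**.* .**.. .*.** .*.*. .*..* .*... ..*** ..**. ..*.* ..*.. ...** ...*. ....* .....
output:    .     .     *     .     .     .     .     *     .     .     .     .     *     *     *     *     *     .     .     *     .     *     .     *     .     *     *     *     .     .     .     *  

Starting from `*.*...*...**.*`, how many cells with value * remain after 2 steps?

*..**.***.*...
..**....*..**.
count of *: 5

5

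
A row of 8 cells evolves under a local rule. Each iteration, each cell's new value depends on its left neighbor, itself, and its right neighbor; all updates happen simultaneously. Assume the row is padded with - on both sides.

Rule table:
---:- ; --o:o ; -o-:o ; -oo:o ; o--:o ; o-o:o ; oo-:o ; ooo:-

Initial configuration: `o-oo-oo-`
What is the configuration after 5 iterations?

oooooooo
o------o
oo----oo
ooo--ooo
o-oooo-o

o-oooo-o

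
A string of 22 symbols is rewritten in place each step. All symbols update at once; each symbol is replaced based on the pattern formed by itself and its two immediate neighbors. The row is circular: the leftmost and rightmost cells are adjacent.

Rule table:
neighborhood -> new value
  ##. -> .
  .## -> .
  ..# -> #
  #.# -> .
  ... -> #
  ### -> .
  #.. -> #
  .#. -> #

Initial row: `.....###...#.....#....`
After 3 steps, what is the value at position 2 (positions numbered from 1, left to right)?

#

#####...##############
.....###..............
#####...##############
position 2 holds #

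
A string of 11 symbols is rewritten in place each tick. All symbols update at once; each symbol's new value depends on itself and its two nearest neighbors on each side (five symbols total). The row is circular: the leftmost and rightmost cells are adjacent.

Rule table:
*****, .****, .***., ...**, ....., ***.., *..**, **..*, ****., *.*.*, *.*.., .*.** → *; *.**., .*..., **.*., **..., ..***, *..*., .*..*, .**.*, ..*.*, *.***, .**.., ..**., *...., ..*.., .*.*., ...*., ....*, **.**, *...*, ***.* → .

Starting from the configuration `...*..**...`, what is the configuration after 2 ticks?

.........*.

tick 1: *....*....*
tick 2: .........*.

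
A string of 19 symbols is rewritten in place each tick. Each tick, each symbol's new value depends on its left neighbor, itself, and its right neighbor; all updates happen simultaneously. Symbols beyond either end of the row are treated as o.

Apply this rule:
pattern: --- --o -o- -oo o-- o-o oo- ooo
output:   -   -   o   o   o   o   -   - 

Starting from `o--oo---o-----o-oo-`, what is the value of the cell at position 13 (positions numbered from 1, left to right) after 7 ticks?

o

tick 1: -o-o-o--oo----ooo-o
tick 2: ooooooo-o-o---o--oo
tick 3: -------ooooo--oo-o-
tick 4: o------o----o-o-ooo
tick 5: -o-----oo---ooooo--
tick 6: ooo----o-o--o----o-
tick 7: ---o---oooo-oo---oo
position 13 holds o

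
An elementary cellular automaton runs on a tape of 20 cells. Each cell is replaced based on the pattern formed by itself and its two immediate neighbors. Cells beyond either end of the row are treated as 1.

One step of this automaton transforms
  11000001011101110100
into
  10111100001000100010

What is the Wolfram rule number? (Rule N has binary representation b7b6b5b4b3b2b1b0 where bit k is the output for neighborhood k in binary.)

position 0: 111 → 1  (bit 7 = 1)
position 1: 110 → 0  (bit 6 = 0)
position 8: 101 → 0  (bit 5 = 0)
position 2: 100 → 1  (bit 4 = 1)
position 9: 011 → 0  (bit 3 = 0)
position 7: 010 → 0  (bit 2 = 0)
position 6: 001 → 0  (bit 1 = 0)
position 3: 000 → 1  (bit 0 = 1)
bits b7..b0 = 10010001 = 145

145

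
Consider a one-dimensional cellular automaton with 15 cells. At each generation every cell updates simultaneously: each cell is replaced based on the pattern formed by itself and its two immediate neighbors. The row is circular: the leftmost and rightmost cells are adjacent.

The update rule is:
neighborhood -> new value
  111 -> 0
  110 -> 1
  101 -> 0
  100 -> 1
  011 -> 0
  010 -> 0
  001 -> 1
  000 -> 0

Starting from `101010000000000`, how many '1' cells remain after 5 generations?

4

generation 1: 000001000000001
generation 2: 100010100000010
generation 3: 010100010000100
generation 4: 100010101001010
generation 5: 010100000110000
count of 1: 4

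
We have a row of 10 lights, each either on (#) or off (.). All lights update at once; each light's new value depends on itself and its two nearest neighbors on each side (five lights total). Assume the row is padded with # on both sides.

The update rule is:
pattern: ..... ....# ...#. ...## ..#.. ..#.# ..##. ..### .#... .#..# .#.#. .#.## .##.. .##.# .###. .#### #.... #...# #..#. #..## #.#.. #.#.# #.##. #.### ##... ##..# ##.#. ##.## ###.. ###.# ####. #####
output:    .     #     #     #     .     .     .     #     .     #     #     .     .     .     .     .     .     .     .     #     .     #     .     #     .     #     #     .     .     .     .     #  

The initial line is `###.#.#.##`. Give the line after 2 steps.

.###...##.

step 1: #..####.#.
step 2: .###...##.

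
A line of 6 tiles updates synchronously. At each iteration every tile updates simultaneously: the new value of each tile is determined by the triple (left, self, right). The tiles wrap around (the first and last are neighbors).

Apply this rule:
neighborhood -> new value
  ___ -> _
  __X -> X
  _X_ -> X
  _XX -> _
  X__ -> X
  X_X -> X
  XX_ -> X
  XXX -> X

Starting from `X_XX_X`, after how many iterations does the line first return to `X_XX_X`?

iteration 1: XX_XX_
iteration 2: _XX_XX
iteration 3: X_XX_X

3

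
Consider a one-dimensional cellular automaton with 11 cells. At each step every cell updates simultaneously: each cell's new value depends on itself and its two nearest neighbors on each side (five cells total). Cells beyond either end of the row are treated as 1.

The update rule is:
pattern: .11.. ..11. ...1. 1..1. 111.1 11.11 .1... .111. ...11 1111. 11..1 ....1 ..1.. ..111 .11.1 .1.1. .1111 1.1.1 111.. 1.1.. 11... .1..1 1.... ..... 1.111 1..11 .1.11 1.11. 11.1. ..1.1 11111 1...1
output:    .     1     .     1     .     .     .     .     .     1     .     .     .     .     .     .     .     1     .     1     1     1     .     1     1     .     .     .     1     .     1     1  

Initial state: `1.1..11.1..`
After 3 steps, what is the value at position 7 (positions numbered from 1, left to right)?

step 1: .111.1.111.
step 2: .1..11.1...
step 3: 111.1.11.1.
position 7 holds 1

1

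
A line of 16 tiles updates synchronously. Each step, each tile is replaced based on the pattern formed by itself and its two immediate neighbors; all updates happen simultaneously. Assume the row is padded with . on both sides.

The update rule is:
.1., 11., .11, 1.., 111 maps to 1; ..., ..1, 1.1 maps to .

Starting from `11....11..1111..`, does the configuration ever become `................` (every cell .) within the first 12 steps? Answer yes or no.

no

step 1: 111...111.11111.
step 2: 1111..111.111111
step 3: 11111.111.111111
step 4: 11111.111.111111  (fixed point — unchanged through step 12)
step 12 is 11111.111.111111, still not uniform .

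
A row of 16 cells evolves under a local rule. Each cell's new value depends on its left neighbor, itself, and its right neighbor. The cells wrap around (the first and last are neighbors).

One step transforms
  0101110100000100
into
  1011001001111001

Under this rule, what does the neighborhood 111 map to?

0

At position 4 the neighborhood is 111; the next row has 0 there.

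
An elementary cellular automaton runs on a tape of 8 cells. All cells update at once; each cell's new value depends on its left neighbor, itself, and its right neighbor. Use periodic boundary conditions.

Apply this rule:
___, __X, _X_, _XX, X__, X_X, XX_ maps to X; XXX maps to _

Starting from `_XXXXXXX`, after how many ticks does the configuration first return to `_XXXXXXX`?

2

XX_____X
_XXXXXXX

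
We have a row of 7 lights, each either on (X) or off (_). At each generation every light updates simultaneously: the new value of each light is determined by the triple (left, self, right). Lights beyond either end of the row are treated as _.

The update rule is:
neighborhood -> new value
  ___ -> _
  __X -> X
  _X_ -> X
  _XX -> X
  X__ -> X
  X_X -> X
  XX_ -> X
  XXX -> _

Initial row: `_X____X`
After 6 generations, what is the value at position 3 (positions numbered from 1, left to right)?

_

XXX__XX
X_XXXXX
XXX___X
X_XX_XX
XXXXXXX
X_____X
position 3 holds _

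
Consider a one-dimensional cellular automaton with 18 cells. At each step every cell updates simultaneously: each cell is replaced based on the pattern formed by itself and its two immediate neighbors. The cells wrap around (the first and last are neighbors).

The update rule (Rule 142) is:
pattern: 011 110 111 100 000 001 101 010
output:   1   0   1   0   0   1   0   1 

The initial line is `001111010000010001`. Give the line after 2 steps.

011110010000110011
011100110001100110

011100110001100110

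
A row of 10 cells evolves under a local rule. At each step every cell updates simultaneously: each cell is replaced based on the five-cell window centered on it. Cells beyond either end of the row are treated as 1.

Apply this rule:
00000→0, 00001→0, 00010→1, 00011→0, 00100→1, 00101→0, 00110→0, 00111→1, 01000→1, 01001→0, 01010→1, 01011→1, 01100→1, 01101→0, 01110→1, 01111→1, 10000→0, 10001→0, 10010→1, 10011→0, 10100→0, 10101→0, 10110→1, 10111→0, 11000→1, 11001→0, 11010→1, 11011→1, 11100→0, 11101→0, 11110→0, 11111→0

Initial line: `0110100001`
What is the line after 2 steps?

1101010001
0010101001

0010101001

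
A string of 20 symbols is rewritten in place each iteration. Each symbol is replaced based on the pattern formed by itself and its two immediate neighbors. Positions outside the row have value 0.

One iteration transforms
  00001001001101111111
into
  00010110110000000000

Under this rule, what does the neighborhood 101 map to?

0

At position 12 the neighborhood is 101; the next row has 0 there.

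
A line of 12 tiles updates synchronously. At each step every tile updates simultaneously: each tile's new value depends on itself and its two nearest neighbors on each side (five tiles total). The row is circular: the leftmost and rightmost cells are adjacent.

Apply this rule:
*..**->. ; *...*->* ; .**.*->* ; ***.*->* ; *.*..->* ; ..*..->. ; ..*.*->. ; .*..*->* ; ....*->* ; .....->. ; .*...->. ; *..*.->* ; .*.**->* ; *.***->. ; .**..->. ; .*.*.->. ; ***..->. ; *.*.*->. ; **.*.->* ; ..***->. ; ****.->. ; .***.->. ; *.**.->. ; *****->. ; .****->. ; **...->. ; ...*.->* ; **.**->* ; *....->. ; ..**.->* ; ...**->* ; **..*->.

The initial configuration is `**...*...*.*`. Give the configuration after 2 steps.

.***...****.

...**..**.*.
.***...****.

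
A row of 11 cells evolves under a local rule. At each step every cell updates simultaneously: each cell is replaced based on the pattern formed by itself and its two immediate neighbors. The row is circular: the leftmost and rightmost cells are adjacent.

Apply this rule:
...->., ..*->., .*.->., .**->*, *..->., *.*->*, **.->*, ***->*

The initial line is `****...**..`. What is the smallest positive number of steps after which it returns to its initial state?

****...**..

1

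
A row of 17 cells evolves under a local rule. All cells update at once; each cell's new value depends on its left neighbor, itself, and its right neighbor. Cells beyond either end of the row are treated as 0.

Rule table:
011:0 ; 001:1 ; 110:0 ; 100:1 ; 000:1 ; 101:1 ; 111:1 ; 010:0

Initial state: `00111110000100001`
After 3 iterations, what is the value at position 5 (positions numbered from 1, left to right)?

iteration 1: 11011101111011110
iteration 2: 00101010110101101
iteration 3: 11010101001010010
position 5 holds 0

0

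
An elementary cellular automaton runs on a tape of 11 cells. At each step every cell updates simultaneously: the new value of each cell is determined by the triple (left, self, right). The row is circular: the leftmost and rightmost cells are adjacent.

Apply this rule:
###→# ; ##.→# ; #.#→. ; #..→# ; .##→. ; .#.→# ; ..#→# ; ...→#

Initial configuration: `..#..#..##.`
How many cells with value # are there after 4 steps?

step 1: ########.##
step 2: ########..#
step 3: ##########.
step 4: .#########.
count of #: 9

9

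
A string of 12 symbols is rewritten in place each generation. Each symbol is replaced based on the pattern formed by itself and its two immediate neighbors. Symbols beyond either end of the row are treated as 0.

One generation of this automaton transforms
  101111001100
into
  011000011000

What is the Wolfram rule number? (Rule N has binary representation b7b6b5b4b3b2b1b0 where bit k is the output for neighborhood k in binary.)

42

position 3: 111 → 0  (bit 7 = 0)
position 5: 110 → 0  (bit 6 = 0)
position 1: 101 → 1  (bit 5 = 1)
position 6: 100 → 0  (bit 4 = 0)
position 2: 011 → 1  (bit 3 = 1)
position 0: 010 → 0  (bit 2 = 0)
position 7: 001 → 1  (bit 1 = 1)
position 11: 000 → 0  (bit 0 = 0)
bits b7..b0 = 00101010 = 42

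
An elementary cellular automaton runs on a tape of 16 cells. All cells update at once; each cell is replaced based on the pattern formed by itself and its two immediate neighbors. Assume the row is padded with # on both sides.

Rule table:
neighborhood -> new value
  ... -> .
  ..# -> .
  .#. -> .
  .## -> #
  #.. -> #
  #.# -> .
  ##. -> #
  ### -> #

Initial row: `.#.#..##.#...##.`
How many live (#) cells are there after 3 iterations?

8

iteration 1: ....#.##..#..##.
iteration 2: #.....###..#.##.
iteration 3: ##....####...##.
count of #: 8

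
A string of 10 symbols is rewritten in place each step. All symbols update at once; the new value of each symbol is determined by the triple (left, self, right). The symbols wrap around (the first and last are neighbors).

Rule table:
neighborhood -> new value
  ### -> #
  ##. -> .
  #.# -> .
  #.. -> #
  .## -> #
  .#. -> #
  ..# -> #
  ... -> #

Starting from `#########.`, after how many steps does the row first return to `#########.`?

########..
#######.##
######..##
#####.####
####..####
###.######
##..######
#.########
..########
#########.

10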